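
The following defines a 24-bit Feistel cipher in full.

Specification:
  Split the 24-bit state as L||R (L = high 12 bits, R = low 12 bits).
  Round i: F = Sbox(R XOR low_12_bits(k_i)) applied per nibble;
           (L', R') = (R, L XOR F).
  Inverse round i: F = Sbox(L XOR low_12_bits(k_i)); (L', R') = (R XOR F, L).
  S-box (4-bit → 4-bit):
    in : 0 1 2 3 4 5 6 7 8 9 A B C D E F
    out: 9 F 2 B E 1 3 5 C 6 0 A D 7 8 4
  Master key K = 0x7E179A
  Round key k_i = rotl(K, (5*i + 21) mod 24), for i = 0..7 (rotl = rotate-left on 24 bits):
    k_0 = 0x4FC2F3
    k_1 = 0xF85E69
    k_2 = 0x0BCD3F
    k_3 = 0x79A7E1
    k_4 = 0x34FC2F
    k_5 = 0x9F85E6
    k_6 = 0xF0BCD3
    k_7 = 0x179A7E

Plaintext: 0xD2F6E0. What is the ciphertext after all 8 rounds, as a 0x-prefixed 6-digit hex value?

0xADF12D

s_0 = plaintext = 0xD2F6E0
s_1 = Round(s_0, k_0) = 0x6E03D4
s_2 = Round(s_1, k_1) = 0x3D4147
s_3 = Round(s_2, k_2) = 0x147E88
s_4 = Round(s_3, k_3) = 0xE88771
s_5 = Round(s_4, k_4) = 0x771490
s_6 = Round(s_5, k_5) = 0x490822
s_7 = Round(s_6, k_6) = 0x822ADF
s_8 = Round(s_7, k_7) = 0xADF12D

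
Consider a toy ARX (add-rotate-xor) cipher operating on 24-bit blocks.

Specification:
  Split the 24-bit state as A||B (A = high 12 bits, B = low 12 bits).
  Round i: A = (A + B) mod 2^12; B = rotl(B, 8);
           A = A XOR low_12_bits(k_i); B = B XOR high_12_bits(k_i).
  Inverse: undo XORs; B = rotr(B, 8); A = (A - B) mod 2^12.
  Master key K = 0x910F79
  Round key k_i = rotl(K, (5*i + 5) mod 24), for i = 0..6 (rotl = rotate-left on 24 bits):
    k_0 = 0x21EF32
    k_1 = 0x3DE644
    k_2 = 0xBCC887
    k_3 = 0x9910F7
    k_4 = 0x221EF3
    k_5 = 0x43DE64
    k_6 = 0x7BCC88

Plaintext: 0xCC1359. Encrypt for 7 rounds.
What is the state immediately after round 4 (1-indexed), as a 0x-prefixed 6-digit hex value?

0x3B93E5

s_0 = plaintext = 0xCC1359
s_1 = Round(s_0, k_0) = 0xF28B2B
s_2 = Round(s_1, k_1) = 0xC1786C
s_3 = Round(s_2, k_2) = 0xC0474A
s_4 = Round(s_3, k_3) = 0x3B93E5
s_5 = Round(s_4, k_4) = 0x96D71F
s_6 = Round(s_5, k_5) = 0xEE8B4C
s_7 = Round(s_6, k_6) = 0x6BCB08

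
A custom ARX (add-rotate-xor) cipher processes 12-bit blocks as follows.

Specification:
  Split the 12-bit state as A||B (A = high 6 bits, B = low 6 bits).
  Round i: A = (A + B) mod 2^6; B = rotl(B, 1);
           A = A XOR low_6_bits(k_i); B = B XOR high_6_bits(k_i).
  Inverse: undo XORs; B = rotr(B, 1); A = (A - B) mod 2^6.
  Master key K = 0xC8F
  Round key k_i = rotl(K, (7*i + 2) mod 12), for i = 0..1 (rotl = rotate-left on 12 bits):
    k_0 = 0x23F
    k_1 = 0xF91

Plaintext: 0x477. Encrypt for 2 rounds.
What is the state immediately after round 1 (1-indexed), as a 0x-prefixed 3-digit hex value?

0xDE7

s_0 = plaintext = 0x477
s_1 = Round(s_0, k_0) = 0xDE7
s_2 = Round(s_1, k_1) = 0x3F1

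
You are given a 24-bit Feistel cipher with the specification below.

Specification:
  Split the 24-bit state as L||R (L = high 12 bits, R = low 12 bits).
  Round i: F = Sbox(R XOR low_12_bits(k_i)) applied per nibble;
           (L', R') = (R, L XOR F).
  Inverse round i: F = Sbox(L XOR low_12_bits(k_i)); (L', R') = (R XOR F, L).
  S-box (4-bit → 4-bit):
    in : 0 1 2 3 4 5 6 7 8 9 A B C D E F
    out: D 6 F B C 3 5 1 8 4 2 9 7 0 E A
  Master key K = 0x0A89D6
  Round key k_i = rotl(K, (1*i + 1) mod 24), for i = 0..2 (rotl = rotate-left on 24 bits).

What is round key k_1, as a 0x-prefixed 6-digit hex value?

K = 0x0A89D6
k_0 = rotl(K, (1*0+1) mod 24) = rotl(K, 1) = 0x1513AC
k_1 = rotl(K, (1*1+1) mod 24) = rotl(K, 2) = 0x2A2758

0x2A2758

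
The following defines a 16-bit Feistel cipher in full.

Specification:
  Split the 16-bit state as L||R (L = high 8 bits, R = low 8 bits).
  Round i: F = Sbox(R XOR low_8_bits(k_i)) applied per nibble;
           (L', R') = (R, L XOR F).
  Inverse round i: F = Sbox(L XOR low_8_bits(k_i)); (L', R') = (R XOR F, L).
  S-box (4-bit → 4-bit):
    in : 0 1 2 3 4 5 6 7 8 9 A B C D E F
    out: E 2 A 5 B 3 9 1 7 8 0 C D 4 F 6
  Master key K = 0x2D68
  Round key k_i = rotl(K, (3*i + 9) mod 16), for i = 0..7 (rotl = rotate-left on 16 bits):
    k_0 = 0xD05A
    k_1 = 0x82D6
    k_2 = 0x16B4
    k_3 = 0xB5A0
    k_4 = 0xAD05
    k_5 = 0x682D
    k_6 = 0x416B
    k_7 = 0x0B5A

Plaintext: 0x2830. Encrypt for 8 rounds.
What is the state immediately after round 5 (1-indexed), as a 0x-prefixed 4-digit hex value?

0xF4F6

s_0 = plaintext = 0x2830
s_1 = Round(s_0, k_0) = 0x30B8
s_2 = Round(s_1, k_1) = 0xB8AF
s_3 = Round(s_2, k_2) = 0xAF94
s_4 = Round(s_3, k_3) = 0x94F4
s_5 = Round(s_4, k_4) = 0xF4F6
s_6 = Round(s_5, k_5) = 0xF6B8
s_7 = Round(s_6, k_6) = 0xB8B3
s_8 = Round(s_7, k_7) = 0xB340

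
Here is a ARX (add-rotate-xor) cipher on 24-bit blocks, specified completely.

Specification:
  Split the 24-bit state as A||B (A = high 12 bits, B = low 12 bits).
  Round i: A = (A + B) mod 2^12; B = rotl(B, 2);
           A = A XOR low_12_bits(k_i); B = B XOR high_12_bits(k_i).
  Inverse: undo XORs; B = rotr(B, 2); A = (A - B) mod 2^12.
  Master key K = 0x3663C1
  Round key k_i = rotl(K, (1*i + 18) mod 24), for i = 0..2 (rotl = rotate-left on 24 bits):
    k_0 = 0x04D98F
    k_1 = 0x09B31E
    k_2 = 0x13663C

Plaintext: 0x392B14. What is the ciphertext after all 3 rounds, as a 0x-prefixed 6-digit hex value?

s_0 = plaintext = 0x392B14
s_1 = Round(s_0, k_0) = 0x729C1F
s_2 = Round(s_1, k_1) = 0x0560E4
s_3 = Round(s_2, k_2) = 0x7062A6

0x7062A6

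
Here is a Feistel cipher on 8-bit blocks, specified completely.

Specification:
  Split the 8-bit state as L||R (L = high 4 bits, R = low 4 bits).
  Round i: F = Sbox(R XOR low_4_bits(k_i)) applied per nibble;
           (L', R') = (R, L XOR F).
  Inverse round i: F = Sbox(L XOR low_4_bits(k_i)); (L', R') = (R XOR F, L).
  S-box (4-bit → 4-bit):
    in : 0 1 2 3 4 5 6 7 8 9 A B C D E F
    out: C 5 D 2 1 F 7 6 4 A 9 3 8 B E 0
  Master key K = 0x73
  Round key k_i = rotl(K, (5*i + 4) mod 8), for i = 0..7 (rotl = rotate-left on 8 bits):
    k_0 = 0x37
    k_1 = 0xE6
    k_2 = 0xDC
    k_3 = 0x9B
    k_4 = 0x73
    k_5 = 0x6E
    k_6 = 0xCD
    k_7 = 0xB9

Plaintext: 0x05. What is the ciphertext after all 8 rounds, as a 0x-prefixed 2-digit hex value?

0xAB

s_0 = plaintext = 0x05
s_1 = Round(s_0, k_0) = 0x5D
s_2 = Round(s_1, k_1) = 0xD6
s_3 = Round(s_2, k_2) = 0x64
s_4 = Round(s_3, k_3) = 0x46
s_5 = Round(s_4, k_4) = 0x6B
s_6 = Round(s_5, k_5) = 0xB9
s_7 = Round(s_6, k_6) = 0x9A
s_8 = Round(s_7, k_7) = 0xAB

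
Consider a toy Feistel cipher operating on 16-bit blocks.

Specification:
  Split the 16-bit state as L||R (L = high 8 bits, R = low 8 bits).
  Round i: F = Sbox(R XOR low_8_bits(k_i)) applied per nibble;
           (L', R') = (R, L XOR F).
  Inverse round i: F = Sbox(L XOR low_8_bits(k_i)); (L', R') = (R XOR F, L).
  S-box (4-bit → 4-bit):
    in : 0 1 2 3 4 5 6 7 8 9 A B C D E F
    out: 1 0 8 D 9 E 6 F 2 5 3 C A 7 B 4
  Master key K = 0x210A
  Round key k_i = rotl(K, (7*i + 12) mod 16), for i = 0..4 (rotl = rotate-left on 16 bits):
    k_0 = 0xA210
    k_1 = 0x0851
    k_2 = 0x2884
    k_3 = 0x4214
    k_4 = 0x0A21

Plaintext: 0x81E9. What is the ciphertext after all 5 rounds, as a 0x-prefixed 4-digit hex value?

0xA039

s_0 = plaintext = 0x81E9
s_1 = Round(s_0, k_0) = 0xE9C4
s_2 = Round(s_1, k_1) = 0xC4B7
s_3 = Round(s_2, k_2) = 0xB719
s_4 = Round(s_3, k_3) = 0x19A0
s_5 = Round(s_4, k_4) = 0xA039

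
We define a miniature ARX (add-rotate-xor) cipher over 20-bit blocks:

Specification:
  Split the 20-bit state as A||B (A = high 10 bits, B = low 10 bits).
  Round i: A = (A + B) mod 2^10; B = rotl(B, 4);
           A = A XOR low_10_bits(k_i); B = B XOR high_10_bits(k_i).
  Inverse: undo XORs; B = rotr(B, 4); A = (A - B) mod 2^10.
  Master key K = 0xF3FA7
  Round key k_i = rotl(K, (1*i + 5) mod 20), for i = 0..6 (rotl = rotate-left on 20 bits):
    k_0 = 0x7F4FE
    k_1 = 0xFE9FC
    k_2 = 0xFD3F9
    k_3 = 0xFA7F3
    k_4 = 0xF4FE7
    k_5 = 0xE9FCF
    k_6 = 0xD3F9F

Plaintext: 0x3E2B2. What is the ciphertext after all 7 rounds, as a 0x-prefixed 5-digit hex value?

s_0 = plaintext = 0x3E2B2
s_1 = Round(s_0, k_0) = 0xD52D7
s_2 = Round(s_1, k_1) = 0xF5E81
s_3 = Round(s_2, k_2) = 0x687EE
s_4 = Round(s_3, k_3) = 0x9F106
s_5 = Round(s_4, k_4) = 0x197B7
s_6 = Round(s_5, k_5) = 0xF4CD9
s_7 = Round(s_6, k_6) = 0xCCEDC

0xCCEDC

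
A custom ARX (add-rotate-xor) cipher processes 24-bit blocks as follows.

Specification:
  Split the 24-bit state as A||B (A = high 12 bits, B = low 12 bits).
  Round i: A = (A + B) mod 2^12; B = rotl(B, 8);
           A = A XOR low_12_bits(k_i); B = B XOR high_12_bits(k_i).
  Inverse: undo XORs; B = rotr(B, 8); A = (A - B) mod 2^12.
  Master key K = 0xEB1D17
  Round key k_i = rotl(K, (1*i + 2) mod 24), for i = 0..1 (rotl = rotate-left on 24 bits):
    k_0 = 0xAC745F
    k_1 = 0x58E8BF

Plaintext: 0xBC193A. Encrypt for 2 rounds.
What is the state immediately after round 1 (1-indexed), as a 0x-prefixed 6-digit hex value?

s_0 = plaintext = 0xBC193A
s_1 = Round(s_0, k_0) = 0x0A4054
s_2 = Round(s_1, k_1) = 0x84718B

0x0A4054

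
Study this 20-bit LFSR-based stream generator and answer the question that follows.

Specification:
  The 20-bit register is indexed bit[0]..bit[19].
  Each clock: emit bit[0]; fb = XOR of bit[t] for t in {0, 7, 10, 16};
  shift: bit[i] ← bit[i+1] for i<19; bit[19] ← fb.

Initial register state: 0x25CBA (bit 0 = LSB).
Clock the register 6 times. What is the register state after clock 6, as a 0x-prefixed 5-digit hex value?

reg_0 = 0x25CBA
clock 1: out=0, reg = 0x12E5D
clock 2: out=1, reg = 0x8972E
clock 3: out=0, reg = 0xC4B97
clock 4: out=1, reg = 0x625CB
clock 5: out=1, reg = 0xB12E5
clock 6: out=1, reg = 0xD8972

0xD8972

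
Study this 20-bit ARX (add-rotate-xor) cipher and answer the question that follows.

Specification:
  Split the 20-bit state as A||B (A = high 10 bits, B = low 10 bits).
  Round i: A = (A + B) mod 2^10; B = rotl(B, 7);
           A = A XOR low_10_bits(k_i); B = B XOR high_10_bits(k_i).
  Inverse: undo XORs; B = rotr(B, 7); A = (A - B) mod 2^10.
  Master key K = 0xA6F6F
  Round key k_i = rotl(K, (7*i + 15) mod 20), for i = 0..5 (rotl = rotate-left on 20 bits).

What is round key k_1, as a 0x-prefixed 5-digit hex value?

K = 0xA6F6F
k_0 = rotl(K, (7*0+15) mod 20) = rotl(K, 15) = 0x7D37B
k_1 = rotl(K, (7*1+15) mod 20) = rotl(K, 2) = 0x9BDBE

0x9BDBE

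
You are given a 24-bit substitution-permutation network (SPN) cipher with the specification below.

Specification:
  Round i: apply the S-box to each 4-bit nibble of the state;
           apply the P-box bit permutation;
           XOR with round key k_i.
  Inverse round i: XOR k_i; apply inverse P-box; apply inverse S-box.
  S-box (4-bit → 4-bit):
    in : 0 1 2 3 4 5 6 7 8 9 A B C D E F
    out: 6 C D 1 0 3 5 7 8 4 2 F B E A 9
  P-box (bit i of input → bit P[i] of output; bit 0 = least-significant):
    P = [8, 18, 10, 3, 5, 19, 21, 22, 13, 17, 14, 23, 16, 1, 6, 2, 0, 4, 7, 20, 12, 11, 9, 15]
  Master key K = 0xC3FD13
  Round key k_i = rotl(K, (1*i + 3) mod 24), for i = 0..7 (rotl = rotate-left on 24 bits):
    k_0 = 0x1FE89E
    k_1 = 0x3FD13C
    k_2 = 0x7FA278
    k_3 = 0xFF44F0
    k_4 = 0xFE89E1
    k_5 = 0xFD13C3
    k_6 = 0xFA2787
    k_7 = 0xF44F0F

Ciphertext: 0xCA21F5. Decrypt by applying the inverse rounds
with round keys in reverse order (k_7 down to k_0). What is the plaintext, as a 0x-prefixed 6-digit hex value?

0x69A2BE

s_0 = ciphertext = 0xCA21F5
s_1 = InvRound(s_0, k_7) = 0x0D077D
s_2 = InvRound(s_1, k_6) = 0x4D7C2E
s_3 = InvRound(s_2, k_5) = 0x021262
s_4 = InvRound(s_3, k_4) = 0xB2A8D5
s_5 = InvRound(s_4, k_3) = 0xE3F6C0
s_6 = InvRound(s_5, k_2) = 0x3D415D
s_7 = InvRound(s_6, k_1) = 0xF39A34
s_8 = InvRound(s_7, k_0) = 0x69A2BE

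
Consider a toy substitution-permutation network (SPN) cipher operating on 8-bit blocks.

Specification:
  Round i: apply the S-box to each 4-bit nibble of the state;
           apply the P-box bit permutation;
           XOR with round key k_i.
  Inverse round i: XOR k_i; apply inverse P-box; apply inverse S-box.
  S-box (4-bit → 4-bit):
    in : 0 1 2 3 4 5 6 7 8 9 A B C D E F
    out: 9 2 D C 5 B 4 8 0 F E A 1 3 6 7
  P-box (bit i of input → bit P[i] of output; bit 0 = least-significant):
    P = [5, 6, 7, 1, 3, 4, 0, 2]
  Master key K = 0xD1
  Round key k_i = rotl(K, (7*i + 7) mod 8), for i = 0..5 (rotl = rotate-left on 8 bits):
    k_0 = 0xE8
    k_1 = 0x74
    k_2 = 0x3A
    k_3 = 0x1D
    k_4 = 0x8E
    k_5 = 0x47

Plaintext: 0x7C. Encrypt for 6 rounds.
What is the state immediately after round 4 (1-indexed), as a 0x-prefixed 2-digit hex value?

s_0 = plaintext = 0x7C
s_1 = Round(s_0, k_0) = 0xCC
s_2 = Round(s_1, k_1) = 0x5C
s_3 = Round(s_2, k_2) = 0x06
s_4 = Round(s_3, k_3) = 0x91
s_5 = Round(s_4, k_4) = 0xD3
s_6 = Round(s_5, k_5) = 0xDD

0x91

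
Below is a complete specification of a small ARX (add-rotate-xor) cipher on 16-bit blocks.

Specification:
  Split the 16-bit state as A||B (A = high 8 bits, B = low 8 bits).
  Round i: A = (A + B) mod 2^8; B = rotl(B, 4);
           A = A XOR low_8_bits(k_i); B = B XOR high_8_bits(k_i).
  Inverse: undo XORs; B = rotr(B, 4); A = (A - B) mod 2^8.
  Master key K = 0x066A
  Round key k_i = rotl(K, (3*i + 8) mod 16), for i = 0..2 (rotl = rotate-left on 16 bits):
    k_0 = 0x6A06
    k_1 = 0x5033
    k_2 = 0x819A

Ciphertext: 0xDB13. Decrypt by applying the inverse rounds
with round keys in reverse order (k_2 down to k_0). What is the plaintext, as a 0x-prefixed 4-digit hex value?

0xB3DF

s_0 = ciphertext = 0xDB13
s_1 = InvRound(s_0, k_2) = 0x1829
s_2 = InvRound(s_1, k_1) = 0x9497
s_3 = InvRound(s_2, k_0) = 0xB3DF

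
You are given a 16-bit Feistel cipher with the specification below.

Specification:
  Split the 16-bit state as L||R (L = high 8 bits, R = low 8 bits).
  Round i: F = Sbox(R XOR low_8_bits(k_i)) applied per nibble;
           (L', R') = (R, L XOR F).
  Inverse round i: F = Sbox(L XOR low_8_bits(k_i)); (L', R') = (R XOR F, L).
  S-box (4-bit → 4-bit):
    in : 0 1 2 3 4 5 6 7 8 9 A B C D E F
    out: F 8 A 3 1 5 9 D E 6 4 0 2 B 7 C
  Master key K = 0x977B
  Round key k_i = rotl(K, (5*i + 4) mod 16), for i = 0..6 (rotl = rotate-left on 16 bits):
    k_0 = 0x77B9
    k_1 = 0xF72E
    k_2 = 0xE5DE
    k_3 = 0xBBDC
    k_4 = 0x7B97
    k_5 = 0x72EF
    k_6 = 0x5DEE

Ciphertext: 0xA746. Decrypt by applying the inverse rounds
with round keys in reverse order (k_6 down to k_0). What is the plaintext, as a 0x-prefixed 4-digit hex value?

0x6AC5

s_0 = ciphertext = 0xA746
s_1 = InvRound(s_0, k_6) = 0x50A7
s_2 = InvRound(s_1, k_5) = 0xAB50
s_3 = InvRound(s_2, k_4) = 0x62AB
s_4 = InvRound(s_3, k_3) = 0xAC62
s_5 = InvRound(s_4, k_2) = 0xB8AC
s_6 = InvRound(s_5, k_1) = 0xC5B8
s_7 = InvRound(s_6, k_0) = 0x6AC5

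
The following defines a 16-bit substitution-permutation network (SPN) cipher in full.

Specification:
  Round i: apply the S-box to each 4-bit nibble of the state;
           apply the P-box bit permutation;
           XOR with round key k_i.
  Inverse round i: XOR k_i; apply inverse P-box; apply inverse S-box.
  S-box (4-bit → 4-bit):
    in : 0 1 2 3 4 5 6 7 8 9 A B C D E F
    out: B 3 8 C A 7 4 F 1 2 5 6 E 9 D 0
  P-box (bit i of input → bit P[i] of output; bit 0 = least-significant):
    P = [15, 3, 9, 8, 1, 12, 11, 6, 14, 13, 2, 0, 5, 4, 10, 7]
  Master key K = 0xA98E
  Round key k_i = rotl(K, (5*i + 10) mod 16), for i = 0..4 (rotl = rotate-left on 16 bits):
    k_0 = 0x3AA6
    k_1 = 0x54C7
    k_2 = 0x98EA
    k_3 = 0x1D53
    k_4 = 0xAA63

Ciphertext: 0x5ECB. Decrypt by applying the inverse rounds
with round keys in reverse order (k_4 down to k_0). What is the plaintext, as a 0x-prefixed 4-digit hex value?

0xCF0D

s_0 = ciphertext = 0x5ECB
s_1 = InvRound(s_0, k_4) = 0xE191
s_2 = InvRound(s_1, k_3) = 0x3178
s_3 = InvRound(s_2, k_2) = 0x49AD
s_4 = InvRound(s_3, k_1) = 0xAF74
s_5 = InvRound(s_4, k_0) = 0xCF0D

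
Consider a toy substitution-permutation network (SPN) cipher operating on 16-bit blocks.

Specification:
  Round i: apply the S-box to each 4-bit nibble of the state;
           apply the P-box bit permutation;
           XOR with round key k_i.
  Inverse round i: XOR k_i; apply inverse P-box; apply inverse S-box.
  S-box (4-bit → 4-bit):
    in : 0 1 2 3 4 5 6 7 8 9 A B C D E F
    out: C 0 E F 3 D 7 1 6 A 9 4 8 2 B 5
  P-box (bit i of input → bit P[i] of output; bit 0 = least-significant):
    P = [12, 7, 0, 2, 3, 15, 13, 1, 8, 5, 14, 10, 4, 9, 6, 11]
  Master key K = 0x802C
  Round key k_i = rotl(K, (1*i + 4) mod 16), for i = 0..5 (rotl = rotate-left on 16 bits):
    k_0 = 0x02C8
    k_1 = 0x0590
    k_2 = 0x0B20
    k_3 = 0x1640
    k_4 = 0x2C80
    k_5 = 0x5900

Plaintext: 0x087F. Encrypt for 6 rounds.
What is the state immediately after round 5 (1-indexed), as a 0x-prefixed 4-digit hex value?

s_0 = plaintext = 0x087F
s_1 = Round(s_0, k_0) = 0x5AA1
s_2 = Round(s_1, k_1) = 0x08CA
s_3 = Round(s_2, k_2) = 0x5346
s_4 = Round(s_3, k_3) = 0xCBB9
s_5 = Round(s_4, k_4) = 0x4404
s_6 = Round(s_5, k_5) = 0x6AB2

0x4404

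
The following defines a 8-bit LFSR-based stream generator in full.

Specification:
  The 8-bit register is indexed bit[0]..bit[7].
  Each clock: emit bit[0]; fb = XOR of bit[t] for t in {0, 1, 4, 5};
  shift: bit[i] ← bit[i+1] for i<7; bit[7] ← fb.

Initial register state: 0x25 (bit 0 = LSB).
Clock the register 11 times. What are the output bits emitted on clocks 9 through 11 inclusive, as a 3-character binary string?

reg_0 = 0x25
clock 1: out=1, reg = 0x12
clock 2: out=0, reg = 0x09
clock 3: out=1, reg = 0x84
clock 4: out=0, reg = 0x42
clock 5: out=0, reg = 0xA1
clock 6: out=1, reg = 0x50
clock 7: out=0, reg = 0xA8
clock 8: out=0, reg = 0xD4
clock 9: out=0, reg = 0xEA
clock 10: out=0, reg = 0x75
clock 11: out=1, reg = 0xBA

001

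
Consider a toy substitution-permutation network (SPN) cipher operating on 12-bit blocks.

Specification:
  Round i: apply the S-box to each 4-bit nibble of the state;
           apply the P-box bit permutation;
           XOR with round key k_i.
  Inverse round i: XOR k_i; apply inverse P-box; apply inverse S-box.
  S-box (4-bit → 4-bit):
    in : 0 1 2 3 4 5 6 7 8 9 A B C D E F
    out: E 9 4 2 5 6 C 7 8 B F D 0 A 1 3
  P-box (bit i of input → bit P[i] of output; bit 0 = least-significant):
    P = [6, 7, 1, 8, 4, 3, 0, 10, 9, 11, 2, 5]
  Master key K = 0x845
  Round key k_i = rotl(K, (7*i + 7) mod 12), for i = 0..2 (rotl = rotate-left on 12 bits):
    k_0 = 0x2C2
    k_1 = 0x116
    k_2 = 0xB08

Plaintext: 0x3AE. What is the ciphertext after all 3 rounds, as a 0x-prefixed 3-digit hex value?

0xB3D

s_0 = plaintext = 0x3AE
s_1 = Round(s_0, k_0) = 0xE9B
s_2 = Round(s_1, k_1) = 0x64C
s_3 = Round(s_2, k_2) = 0xB3D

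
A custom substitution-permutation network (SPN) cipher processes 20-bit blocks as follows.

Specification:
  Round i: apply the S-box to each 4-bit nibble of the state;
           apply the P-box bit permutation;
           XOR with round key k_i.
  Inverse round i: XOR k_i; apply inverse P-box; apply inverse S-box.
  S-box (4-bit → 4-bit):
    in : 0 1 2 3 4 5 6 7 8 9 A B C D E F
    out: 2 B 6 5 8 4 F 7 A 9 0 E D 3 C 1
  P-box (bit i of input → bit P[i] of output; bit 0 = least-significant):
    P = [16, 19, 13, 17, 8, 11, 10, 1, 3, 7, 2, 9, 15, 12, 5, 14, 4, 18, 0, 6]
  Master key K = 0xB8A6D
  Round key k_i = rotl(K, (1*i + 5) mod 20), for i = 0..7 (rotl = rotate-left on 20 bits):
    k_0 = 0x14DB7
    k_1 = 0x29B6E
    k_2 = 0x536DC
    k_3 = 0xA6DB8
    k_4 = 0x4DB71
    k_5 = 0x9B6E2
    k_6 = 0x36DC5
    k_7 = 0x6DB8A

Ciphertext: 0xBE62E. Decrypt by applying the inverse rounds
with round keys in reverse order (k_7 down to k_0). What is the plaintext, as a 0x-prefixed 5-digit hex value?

0xF878C

s_0 = ciphertext = 0xBE62E
s_1 = InvRound(s_0, k_7) = 0x02277
s_2 = InvRound(s_1, k_6) = 0xFE869
s_3 = InvRound(s_2, k_5) = 0x281B4
s_4 = InvRound(s_3, k_4) = 0xB8B04
s_5 = InvRound(s_4, k_3) = 0xFC653
s_6 = InvRound(s_5, k_2) = 0x5174B
s_7 = InvRound(s_6, k_1) = 0x23529
s_8 = InvRound(s_7, k_0) = 0xF878C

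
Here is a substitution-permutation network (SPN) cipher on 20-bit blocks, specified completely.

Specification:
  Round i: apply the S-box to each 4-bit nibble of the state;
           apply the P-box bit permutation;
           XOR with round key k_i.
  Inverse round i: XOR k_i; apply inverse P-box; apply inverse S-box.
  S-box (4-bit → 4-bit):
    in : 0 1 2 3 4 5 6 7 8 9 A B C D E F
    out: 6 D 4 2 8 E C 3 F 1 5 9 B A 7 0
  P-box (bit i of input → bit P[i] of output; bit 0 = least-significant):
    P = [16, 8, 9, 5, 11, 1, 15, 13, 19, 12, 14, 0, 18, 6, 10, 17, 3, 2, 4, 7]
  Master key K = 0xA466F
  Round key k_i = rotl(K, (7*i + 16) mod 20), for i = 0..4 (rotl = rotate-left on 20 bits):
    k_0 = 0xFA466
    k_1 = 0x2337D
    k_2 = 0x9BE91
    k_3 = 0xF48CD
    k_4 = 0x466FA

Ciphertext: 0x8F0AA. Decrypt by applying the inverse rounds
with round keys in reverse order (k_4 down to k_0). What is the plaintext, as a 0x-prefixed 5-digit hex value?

s_0 = ciphertext = 0x8F0AA
s_1 = InvRound(s_0, k_4) = 0x2E722
s_2 = InvRound(s_1, k_3) = 0xCEB88
s_3 = InvRound(s_2, k_2) = 0xAA5F7
s_4 = InvRound(s_3, k_1) = 0xB2702
s_5 = InvRound(s_4, k_0) = 0x37F25

0x37F25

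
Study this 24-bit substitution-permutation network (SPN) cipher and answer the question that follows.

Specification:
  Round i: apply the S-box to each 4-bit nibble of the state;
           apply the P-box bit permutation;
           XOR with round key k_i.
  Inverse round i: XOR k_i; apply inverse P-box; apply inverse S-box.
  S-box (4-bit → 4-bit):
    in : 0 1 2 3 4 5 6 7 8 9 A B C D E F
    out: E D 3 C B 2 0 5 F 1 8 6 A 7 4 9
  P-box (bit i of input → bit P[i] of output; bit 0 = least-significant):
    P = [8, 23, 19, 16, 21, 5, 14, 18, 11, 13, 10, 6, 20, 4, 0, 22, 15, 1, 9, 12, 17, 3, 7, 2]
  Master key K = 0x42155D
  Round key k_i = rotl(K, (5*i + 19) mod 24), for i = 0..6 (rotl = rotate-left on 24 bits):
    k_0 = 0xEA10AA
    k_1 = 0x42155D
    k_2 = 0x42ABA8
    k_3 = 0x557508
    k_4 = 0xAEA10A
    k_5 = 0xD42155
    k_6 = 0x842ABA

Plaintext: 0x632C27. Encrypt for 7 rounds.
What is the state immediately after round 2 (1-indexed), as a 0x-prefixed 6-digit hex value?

0x71D1A7

s_0 = plaintext = 0x632C27
s_1 = Round(s_0, k_0) = 0xD223DA
s_2 = Round(s_1, k_1) = 0x71D1A7
s_3 = Round(s_2, k_2) = 0x5C3479
s_4 = Round(s_3, k_3) = 0x350C43
s_5 = Round(s_4, k_4) = 0xC381FD
s_6 = Round(s_5, k_5) = 0x283E08
s_7 = Round(s_6, k_6) = 0x4BFD91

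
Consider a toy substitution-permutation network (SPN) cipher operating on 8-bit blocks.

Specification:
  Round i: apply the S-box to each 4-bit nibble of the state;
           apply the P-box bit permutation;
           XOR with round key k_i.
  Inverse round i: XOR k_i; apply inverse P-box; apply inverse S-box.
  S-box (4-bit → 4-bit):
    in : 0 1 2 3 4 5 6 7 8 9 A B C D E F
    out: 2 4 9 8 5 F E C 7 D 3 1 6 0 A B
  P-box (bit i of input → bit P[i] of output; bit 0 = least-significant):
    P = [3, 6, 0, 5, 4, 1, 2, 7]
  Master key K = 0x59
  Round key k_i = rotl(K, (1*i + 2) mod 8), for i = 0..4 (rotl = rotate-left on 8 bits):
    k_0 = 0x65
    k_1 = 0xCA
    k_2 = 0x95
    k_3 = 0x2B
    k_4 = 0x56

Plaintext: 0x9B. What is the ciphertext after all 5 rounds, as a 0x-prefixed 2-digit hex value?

0xB8

s_0 = plaintext = 0x9B
s_1 = Round(s_0, k_0) = 0xF9
s_2 = Round(s_1, k_1) = 0x71
s_3 = Round(s_2, k_2) = 0x10
s_4 = Round(s_3, k_3) = 0x6F
s_5 = Round(s_4, k_4) = 0xB8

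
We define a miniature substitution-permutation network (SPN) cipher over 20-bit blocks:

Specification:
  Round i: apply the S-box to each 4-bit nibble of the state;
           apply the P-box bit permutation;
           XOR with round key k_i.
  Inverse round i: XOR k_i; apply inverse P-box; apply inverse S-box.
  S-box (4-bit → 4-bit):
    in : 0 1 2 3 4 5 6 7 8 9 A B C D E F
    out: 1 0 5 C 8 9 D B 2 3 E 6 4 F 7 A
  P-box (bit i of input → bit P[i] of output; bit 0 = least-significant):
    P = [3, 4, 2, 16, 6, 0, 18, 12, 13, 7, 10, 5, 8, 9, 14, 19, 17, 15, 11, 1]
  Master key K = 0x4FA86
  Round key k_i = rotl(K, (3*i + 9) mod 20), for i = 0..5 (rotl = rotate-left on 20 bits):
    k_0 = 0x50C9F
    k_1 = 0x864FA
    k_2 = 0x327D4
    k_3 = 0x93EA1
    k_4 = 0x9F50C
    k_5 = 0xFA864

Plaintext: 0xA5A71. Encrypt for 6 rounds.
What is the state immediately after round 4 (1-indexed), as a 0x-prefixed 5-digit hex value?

s_0 = plaintext = 0xA5A71
s_1 = Round(s_0, k_0) = 0xD917C
s_2 = Round(s_1, k_1) = 0xAFFBD
s_3 = Round(s_2, k_2) = 0xEAD6B
s_4 = Round(s_3, k_3) = 0x7C055
s_5 = Round(s_4, k_4) = 0xA0546
s_6 = Round(s_5, k_5) = 0xE114A

0x7C055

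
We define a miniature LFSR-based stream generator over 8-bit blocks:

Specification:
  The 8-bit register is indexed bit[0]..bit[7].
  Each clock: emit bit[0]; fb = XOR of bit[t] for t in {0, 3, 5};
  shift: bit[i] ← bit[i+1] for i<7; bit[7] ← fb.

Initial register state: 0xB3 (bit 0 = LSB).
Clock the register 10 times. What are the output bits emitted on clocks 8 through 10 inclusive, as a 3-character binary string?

reg_0 = 0xB3
clock 1: out=1, reg = 0x59
clock 2: out=1, reg = 0x2C
clock 3: out=0, reg = 0x16
clock 4: out=0, reg = 0x0B
clock 5: out=1, reg = 0x05
clock 6: out=1, reg = 0x82
clock 7: out=0, reg = 0x41
clock 8: out=1, reg = 0xA0
clock 9: out=0, reg = 0xD0
clock 10: out=0, reg = 0x68

100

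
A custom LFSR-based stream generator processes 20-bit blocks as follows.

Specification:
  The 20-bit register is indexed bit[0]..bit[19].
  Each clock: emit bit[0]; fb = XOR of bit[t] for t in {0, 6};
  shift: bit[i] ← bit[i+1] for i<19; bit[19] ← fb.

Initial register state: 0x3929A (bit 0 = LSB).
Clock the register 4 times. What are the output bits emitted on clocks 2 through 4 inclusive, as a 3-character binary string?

reg_0 = 0x3929A
clock 1: out=0, reg = 0x1C94D
clock 2: out=1, reg = 0x0E4A6
clock 3: out=0, reg = 0x07253
clock 4: out=1, reg = 0x03929

101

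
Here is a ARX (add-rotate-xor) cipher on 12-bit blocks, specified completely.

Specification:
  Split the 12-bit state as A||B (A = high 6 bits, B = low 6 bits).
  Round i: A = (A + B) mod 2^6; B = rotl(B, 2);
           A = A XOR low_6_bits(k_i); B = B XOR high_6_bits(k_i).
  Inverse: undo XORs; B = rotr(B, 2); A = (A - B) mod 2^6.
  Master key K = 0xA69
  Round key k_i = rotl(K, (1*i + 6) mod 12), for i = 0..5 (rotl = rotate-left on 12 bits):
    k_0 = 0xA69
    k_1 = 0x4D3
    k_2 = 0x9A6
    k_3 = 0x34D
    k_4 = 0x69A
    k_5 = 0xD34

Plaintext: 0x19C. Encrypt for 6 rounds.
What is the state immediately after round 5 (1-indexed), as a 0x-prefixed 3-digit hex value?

s_0 = plaintext = 0x19C
s_1 = Round(s_0, k_0) = 0x2D8
s_2 = Round(s_1, k_1) = 0xC32
s_3 = Round(s_2, k_2) = 0x12D
s_4 = Round(s_3, k_3) = 0xF3B
s_5 = Round(s_4, k_4) = 0xB75
s_6 = Round(s_5, k_5) = 0x5A3

0xB75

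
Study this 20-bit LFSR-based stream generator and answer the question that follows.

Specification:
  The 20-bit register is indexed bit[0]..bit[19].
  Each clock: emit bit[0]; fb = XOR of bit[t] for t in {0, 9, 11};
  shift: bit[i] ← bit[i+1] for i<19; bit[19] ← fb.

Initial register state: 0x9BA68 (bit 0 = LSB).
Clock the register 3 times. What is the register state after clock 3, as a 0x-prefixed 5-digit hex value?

0x5374D

reg_0 = 0x9BA68
clock 1: out=0, reg = 0x4DD34
clock 2: out=0, reg = 0xA6E9A
clock 3: out=0, reg = 0x5374D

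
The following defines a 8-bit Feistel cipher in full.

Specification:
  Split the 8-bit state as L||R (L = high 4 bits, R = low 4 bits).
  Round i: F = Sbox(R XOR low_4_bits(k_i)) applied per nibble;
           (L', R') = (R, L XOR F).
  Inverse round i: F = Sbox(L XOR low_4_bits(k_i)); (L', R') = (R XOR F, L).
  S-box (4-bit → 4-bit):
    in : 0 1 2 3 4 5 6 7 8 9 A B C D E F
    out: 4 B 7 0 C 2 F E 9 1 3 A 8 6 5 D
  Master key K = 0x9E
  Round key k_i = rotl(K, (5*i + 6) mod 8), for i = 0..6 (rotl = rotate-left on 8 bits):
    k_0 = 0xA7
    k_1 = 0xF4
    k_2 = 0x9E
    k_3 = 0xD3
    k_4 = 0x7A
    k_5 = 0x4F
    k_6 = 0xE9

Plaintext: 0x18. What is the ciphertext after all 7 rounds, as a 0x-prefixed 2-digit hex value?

s_0 = plaintext = 0x18
s_1 = Round(s_0, k_0) = 0x8C
s_2 = Round(s_1, k_1) = 0xC1
s_3 = Round(s_2, k_2) = 0x11
s_4 = Round(s_3, k_3) = 0x16
s_5 = Round(s_4, k_4) = 0x69
s_6 = Round(s_5, k_5) = 0x99
s_7 = Round(s_6, k_6) = 0x9D

0x9D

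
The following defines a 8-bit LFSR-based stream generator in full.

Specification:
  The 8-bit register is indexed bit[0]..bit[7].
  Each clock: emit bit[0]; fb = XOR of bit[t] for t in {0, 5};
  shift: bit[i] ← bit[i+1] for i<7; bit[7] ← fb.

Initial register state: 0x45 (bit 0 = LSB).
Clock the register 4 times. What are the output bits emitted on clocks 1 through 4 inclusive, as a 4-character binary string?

reg_0 = 0x45
clock 1: out=1, reg = 0xA2
clock 2: out=0, reg = 0xD1
clock 3: out=1, reg = 0xE8
clock 4: out=0, reg = 0xF4

1010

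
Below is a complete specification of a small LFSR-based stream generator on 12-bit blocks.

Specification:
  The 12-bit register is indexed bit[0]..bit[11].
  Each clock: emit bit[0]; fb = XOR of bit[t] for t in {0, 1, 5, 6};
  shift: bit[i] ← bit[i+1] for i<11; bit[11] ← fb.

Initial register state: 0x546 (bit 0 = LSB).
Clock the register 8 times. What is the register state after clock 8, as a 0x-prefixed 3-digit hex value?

0x5A5

reg_0 = 0x546
clock 1: out=0, reg = 0x2A3
clock 2: out=1, reg = 0x951
clock 3: out=1, reg = 0x4A8
clock 4: out=0, reg = 0xA54
clock 5: out=0, reg = 0xD2A
clock 6: out=0, reg = 0x695
clock 7: out=1, reg = 0xB4A
clock 8: out=0, reg = 0x5A5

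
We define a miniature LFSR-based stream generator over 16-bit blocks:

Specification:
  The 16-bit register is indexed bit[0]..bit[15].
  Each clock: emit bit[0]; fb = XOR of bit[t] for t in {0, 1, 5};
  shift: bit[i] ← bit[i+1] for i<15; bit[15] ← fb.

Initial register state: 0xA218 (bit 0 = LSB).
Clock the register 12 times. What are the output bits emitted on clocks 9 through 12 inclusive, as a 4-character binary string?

0100

reg_0 = 0xA218
clock 1: out=0, reg = 0x510C
clock 2: out=0, reg = 0x2886
clock 3: out=0, reg = 0x9443
clock 4: out=1, reg = 0x4A21
clock 5: out=1, reg = 0x2510
clock 6: out=0, reg = 0x1288
clock 7: out=0, reg = 0x0944
clock 8: out=0, reg = 0x04A2
clock 9: out=0, reg = 0x0251
clock 10: out=1, reg = 0x8128
clock 11: out=0, reg = 0xC094
clock 12: out=0, reg = 0x604A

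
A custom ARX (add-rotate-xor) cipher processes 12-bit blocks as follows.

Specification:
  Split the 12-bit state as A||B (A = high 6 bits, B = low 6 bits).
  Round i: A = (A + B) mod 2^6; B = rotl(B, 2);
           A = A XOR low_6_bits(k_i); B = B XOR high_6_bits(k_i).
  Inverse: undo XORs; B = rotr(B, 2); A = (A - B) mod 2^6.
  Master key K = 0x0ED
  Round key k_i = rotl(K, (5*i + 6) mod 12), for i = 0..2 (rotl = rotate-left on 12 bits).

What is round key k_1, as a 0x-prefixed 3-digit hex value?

K = 0x0ED
k_0 = rotl(K, (5*0+6) mod 12) = rotl(K, 6) = 0xB43
k_1 = rotl(K, (5*1+6) mod 12) = rotl(K, 11) = 0x876

0x876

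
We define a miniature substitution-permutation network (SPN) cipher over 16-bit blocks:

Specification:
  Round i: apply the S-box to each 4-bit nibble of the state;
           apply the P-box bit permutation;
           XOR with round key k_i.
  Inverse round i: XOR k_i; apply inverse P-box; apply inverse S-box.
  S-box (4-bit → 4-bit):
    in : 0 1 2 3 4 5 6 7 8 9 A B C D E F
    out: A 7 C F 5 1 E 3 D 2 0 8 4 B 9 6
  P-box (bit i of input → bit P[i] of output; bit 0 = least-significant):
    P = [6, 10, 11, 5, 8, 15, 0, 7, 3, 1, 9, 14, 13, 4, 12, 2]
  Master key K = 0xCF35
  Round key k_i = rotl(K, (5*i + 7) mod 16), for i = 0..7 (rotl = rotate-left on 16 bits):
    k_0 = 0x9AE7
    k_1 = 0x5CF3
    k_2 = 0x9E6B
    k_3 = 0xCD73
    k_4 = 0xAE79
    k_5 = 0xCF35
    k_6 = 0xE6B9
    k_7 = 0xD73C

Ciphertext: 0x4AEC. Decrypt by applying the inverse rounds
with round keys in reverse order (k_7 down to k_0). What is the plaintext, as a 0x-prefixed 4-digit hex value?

0x0895

s_0 = ciphertext = 0x4AEC
s_1 = InvRound(s_0, k_7) = 0xFAD1
s_2 = InvRound(s_1, k_6) = 0xC5A3
s_3 = InvRound(s_2, k_5) = 0x0FBC
s_4 = InvRound(s_3, k_4) = 0xEA35
s_5 = InvRound(s_4, k_3) = 0xEF57
s_6 = InvRound(s_5, k_2) = 0x3E5B
s_7 = InvRound(s_6, k_1) = 0x58BB
s_8 = InvRound(s_7, k_0) = 0x0895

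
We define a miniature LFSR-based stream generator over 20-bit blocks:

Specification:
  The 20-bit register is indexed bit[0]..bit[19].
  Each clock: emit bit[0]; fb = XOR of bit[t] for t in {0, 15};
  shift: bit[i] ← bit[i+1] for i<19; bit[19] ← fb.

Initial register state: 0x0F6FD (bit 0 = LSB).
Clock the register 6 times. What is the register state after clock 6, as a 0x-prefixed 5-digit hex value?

reg_0 = 0x0F6FD
clock 1: out=1, reg = 0x07B7E
clock 2: out=0, reg = 0x03DBF
clock 3: out=1, reg = 0x81EDF
clock 4: out=1, reg = 0xC0F6F
clock 5: out=1, reg = 0xE07B7
clock 6: out=1, reg = 0xF03DB

0xF03DB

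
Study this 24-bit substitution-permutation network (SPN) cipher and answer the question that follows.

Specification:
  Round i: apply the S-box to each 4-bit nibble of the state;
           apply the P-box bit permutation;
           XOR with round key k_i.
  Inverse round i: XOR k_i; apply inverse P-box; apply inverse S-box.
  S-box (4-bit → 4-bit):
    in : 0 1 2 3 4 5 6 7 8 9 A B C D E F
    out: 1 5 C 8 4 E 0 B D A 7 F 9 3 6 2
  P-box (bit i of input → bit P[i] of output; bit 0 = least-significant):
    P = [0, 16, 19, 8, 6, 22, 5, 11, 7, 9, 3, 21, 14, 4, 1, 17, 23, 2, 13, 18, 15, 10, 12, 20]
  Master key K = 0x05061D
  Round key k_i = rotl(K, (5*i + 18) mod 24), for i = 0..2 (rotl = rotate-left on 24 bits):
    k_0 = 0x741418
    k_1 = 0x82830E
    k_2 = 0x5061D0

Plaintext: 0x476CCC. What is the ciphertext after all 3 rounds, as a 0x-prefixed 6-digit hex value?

s_0 = plaintext = 0x476CCC
s_1 = Round(s_0, k_0) = 0xD00DDD
s_2 = Round(s_1, k_1) = 0x4345CF
s_3 = Round(s_2, k_2) = 0x757B9A

0x757B9A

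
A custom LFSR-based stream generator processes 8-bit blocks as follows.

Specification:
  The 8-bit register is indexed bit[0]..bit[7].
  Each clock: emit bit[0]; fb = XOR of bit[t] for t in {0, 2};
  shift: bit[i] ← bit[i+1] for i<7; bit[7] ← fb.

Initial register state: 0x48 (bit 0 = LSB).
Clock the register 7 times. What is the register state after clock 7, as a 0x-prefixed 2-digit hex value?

reg_0 = 0x48
clock 1: out=0, reg = 0x24
clock 2: out=0, reg = 0x92
clock 3: out=0, reg = 0x49
clock 4: out=1, reg = 0xA4
clock 5: out=0, reg = 0xD2
clock 6: out=0, reg = 0x69
clock 7: out=1, reg = 0xB4

0xB4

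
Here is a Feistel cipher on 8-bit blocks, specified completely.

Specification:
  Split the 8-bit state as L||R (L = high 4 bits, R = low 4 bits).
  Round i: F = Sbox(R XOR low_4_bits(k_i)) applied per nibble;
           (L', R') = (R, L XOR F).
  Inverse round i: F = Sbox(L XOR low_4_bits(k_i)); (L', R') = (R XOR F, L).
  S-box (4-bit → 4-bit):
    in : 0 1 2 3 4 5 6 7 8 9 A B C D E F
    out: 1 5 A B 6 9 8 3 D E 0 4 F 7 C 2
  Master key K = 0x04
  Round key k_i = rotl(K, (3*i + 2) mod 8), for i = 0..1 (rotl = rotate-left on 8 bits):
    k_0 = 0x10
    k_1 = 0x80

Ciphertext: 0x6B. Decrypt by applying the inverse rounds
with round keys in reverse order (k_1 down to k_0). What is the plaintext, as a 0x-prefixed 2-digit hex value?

0xD3

s_0 = ciphertext = 0x6B
s_1 = InvRound(s_0, k_1) = 0x36
s_2 = InvRound(s_1, k_0) = 0xD3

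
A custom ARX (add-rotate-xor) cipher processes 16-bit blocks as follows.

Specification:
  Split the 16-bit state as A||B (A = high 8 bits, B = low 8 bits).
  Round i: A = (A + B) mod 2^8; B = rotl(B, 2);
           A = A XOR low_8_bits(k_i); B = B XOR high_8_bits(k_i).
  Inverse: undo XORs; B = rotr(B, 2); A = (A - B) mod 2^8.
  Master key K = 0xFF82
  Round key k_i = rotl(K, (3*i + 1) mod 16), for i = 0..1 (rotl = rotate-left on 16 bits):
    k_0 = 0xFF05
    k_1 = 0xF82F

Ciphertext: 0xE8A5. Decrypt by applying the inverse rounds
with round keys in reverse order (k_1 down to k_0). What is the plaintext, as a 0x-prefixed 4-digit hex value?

0x4B2A

s_0 = ciphertext = 0xE8A5
s_1 = InvRound(s_0, k_1) = 0x7057
s_2 = InvRound(s_1, k_0) = 0x4B2A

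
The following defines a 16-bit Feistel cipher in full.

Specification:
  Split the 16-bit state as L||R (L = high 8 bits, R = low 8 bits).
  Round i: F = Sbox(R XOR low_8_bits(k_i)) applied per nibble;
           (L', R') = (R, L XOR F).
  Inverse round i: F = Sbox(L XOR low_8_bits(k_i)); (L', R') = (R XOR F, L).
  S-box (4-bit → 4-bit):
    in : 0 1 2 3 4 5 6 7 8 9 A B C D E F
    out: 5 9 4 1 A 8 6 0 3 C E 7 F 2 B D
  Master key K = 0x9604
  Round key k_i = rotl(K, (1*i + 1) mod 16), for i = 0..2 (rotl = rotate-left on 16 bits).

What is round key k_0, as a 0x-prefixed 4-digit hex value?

K = 0x9604
k_0 = rotl(K, (1*0+1) mod 16) = rotl(K, 1) = 0x2C09

0x2C09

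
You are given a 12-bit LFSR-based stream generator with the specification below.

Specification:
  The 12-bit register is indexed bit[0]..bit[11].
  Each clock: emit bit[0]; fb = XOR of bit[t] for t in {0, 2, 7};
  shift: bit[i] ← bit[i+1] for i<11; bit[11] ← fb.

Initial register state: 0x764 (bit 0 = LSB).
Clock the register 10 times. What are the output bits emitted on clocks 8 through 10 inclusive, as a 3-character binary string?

011

reg_0 = 0x764
clock 1: out=0, reg = 0xBB2
clock 2: out=0, reg = 0xDD9
clock 3: out=1, reg = 0x6EC
clock 4: out=0, reg = 0x376
clock 5: out=0, reg = 0x9BB
clock 6: out=1, reg = 0x4DD
clock 7: out=1, reg = 0xA6E
clock 8: out=0, reg = 0xD37
clock 9: out=1, reg = 0x69B
clock 10: out=1, reg = 0x34D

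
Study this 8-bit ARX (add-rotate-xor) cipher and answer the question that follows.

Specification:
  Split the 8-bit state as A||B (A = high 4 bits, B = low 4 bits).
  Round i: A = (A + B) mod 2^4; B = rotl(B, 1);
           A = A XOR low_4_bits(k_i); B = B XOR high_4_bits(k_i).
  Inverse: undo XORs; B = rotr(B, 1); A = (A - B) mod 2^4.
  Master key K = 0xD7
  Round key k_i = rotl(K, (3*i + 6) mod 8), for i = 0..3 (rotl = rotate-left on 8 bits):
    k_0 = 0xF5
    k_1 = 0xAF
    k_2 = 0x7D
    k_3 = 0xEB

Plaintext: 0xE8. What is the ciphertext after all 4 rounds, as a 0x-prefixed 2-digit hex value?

s_0 = plaintext = 0xE8
s_1 = Round(s_0, k_0) = 0x3E
s_2 = Round(s_1, k_1) = 0xE7
s_3 = Round(s_2, k_2) = 0x89
s_4 = Round(s_3, k_3) = 0xAD

0xAD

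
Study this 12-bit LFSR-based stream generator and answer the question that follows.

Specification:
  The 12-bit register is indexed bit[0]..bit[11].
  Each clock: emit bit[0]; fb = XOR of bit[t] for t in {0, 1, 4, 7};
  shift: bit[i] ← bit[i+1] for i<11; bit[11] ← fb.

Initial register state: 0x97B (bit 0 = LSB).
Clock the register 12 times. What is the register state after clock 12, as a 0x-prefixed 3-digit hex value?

0x223

reg_0 = 0x97B
clock 1: out=1, reg = 0xCBD
clock 2: out=1, reg = 0xE5E
clock 3: out=0, reg = 0x72F
clock 4: out=1, reg = 0x397
clock 5: out=1, reg = 0x1CB
clock 6: out=1, reg = 0x8E5
clock 7: out=1, reg = 0x472
clock 8: out=0, reg = 0x239
clock 9: out=1, reg = 0x11C
clock 10: out=0, reg = 0x88E
clock 11: out=0, reg = 0x447
clock 12: out=1, reg = 0x223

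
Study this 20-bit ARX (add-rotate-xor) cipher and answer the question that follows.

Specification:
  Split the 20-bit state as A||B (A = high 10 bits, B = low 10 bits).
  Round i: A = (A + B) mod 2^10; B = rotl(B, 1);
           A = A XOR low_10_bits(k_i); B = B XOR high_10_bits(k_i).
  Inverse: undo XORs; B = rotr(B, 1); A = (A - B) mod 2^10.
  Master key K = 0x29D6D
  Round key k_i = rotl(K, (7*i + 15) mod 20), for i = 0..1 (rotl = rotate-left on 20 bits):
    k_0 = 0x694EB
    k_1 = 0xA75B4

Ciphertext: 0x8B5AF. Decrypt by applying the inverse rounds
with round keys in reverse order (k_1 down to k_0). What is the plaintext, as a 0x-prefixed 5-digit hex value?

s_0 = ciphertext = 0x8B5AF
s_1 = InvRound(s_0, k_1) = 0x80199
s_2 = InvRound(s_1, k_0) = 0xB341E

0xB341E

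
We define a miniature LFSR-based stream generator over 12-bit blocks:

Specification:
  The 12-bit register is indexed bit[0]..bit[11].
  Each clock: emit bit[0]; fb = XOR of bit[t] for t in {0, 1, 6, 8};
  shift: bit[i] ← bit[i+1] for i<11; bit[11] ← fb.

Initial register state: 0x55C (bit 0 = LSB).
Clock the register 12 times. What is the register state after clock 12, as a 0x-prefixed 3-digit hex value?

reg_0 = 0x55C
clock 1: out=0, reg = 0x2AE
clock 2: out=0, reg = 0x957
clock 3: out=1, reg = 0x4AB
clock 4: out=1, reg = 0x255
clock 5: out=1, reg = 0x12A
clock 6: out=0, reg = 0x095
clock 7: out=1, reg = 0x84A
clock 8: out=0, reg = 0x425
clock 9: out=1, reg = 0xA12
clock 10: out=0, reg = 0xD09
clock 11: out=1, reg = 0x684
clock 12: out=0, reg = 0x342

0x342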